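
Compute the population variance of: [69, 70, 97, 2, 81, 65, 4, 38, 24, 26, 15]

989.1405

Step 1: Compute the mean: (69 + 70 + 97 + 2 + 81 + 65 + 4 + 38 + 24 + 26 + 15) / 11 = 44.6364
Step 2: Compute squared deviations from the mean:
  (69 - 44.6364)^2 = 593.5868
  (70 - 44.6364)^2 = 643.314
  (97 - 44.6364)^2 = 2741.9504
  (2 - 44.6364)^2 = 1817.8595
  (81 - 44.6364)^2 = 1322.314
  (65 - 44.6364)^2 = 414.6777
  (4 - 44.6364)^2 = 1651.314
  (38 - 44.6364)^2 = 44.0413
  (24 - 44.6364)^2 = 425.8595
  (26 - 44.6364)^2 = 347.314
  (15 - 44.6364)^2 = 878.314
Step 3: Sum of squared deviations = 10880.5455
Step 4: Population variance = 10880.5455 / 11 = 989.1405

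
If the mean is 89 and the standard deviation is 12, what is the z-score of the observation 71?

-1.5

Step 1: Recall the z-score formula: z = (x - mu) / sigma
Step 2: Substitute values: z = (71 - 89) / 12
Step 3: z = -18 / 12 = -1.5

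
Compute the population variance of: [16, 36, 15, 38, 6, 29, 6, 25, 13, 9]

128.41

Step 1: Compute the mean: (16 + 36 + 15 + 38 + 6 + 29 + 6 + 25 + 13 + 9) / 10 = 19.3
Step 2: Compute squared deviations from the mean:
  (16 - 19.3)^2 = 10.89
  (36 - 19.3)^2 = 278.89
  (15 - 19.3)^2 = 18.49
  (38 - 19.3)^2 = 349.69
  (6 - 19.3)^2 = 176.89
  (29 - 19.3)^2 = 94.09
  (6 - 19.3)^2 = 176.89
  (25 - 19.3)^2 = 32.49
  (13 - 19.3)^2 = 39.69
  (9 - 19.3)^2 = 106.09
Step 3: Sum of squared deviations = 1284.1
Step 4: Population variance = 1284.1 / 10 = 128.41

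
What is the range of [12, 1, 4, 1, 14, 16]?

15

Step 1: Identify the maximum value: max = 16
Step 2: Identify the minimum value: min = 1
Step 3: Range = max - min = 16 - 1 = 15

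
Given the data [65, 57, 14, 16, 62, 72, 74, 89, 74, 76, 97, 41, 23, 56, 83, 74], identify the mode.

74

Step 1: Count the frequency of each value:
  14: appears 1 time(s)
  16: appears 1 time(s)
  23: appears 1 time(s)
  41: appears 1 time(s)
  56: appears 1 time(s)
  57: appears 1 time(s)
  62: appears 1 time(s)
  65: appears 1 time(s)
  72: appears 1 time(s)
  74: appears 3 time(s)
  76: appears 1 time(s)
  83: appears 1 time(s)
  89: appears 1 time(s)
  97: appears 1 time(s)
Step 2: The value 74 appears most frequently (3 times).
Step 3: Mode = 74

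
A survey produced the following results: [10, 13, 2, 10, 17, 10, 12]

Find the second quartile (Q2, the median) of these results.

10

Step 1: Sort the data: [2, 10, 10, 10, 12, 13, 17]
Step 2: n = 7
Step 3: Q2 is the median. Since n is odd, it is the middle value at position 4: 10
Step 4: Q2 = 10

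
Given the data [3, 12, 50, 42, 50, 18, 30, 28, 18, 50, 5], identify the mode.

50

Step 1: Count the frequency of each value:
  3: appears 1 time(s)
  5: appears 1 time(s)
  12: appears 1 time(s)
  18: appears 2 time(s)
  28: appears 1 time(s)
  30: appears 1 time(s)
  42: appears 1 time(s)
  50: appears 3 time(s)
Step 2: The value 50 appears most frequently (3 times).
Step 3: Mode = 50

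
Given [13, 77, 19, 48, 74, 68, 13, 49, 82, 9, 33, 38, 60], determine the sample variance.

685.4744

Step 1: Compute the mean: (13 + 77 + 19 + 48 + 74 + 68 + 13 + 49 + 82 + 9 + 33 + 38 + 60) / 13 = 44.8462
Step 2: Compute squared deviations from the mean:
  (13 - 44.8462)^2 = 1014.1775
  (77 - 44.8462)^2 = 1033.8698
  (19 - 44.8462)^2 = 668.0237
  (48 - 44.8462)^2 = 9.9467
  (74 - 44.8462)^2 = 849.9467
  (68 - 44.8462)^2 = 536.1006
  (13 - 44.8462)^2 = 1014.1775
  (49 - 44.8462)^2 = 17.2544
  (82 - 44.8462)^2 = 1380.4083
  (9 - 44.8462)^2 = 1284.9467
  (33 - 44.8462)^2 = 140.3314
  (38 - 44.8462)^2 = 46.8698
  (60 - 44.8462)^2 = 229.6391
Step 3: Sum of squared deviations = 8225.6923
Step 4: Sample variance = 8225.6923 / 12 = 685.4744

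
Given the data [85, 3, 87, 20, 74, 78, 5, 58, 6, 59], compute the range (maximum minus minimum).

84

Step 1: Identify the maximum value: max = 87
Step 2: Identify the minimum value: min = 3
Step 3: Range = max - min = 87 - 3 = 84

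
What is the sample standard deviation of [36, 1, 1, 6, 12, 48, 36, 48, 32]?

19.4558

Step 1: Compute the mean: 24.4444
Step 2: Sum of squared deviations from the mean: 3028.2222
Step 3: Sample variance = 3028.2222 / 8 = 378.5278
Step 4: Standard deviation = sqrt(378.5278) = 19.4558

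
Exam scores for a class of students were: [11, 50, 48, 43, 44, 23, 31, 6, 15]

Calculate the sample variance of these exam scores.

287.6111

Step 1: Compute the mean: (11 + 50 + 48 + 43 + 44 + 23 + 31 + 6 + 15) / 9 = 30.1111
Step 2: Compute squared deviations from the mean:
  (11 - 30.1111)^2 = 365.2346
  (50 - 30.1111)^2 = 395.5679
  (48 - 30.1111)^2 = 320.0123
  (43 - 30.1111)^2 = 166.1235
  (44 - 30.1111)^2 = 192.9012
  (23 - 30.1111)^2 = 50.5679
  (31 - 30.1111)^2 = 0.7901
  (6 - 30.1111)^2 = 581.3457
  (15 - 30.1111)^2 = 228.3457
Step 3: Sum of squared deviations = 2300.8889
Step 4: Sample variance = 2300.8889 / 8 = 287.6111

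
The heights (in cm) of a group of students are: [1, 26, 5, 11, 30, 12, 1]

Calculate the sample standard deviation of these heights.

11.6292

Step 1: Compute the mean: 12.2857
Step 2: Sum of squared deviations from the mean: 811.4286
Step 3: Sample variance = 811.4286 / 6 = 135.2381
Step 4: Standard deviation = sqrt(135.2381) = 11.6292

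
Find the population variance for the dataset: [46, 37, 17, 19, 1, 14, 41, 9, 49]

273.6543

Step 1: Compute the mean: (46 + 37 + 17 + 19 + 1 + 14 + 41 + 9 + 49) / 9 = 25.8889
Step 2: Compute squared deviations from the mean:
  (46 - 25.8889)^2 = 404.4568
  (37 - 25.8889)^2 = 123.4568
  (17 - 25.8889)^2 = 79.0123
  (19 - 25.8889)^2 = 47.4568
  (1 - 25.8889)^2 = 619.4568
  (14 - 25.8889)^2 = 141.3457
  (41 - 25.8889)^2 = 228.3457
  (9 - 25.8889)^2 = 285.2346
  (49 - 25.8889)^2 = 534.1235
Step 3: Sum of squared deviations = 2462.8889
Step 4: Population variance = 2462.8889 / 9 = 273.6543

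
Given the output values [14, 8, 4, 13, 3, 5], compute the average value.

7.8333

Step 1: Sum all values: 14 + 8 + 4 + 13 + 3 + 5 = 47
Step 2: Count the number of values: n = 6
Step 3: Mean = sum / n = 47 / 6 = 7.8333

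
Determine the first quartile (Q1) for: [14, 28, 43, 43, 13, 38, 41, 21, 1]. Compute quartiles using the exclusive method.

13.5

Step 1: Sort the data: [1, 13, 14, 21, 28, 38, 41, 43, 43]
Step 2: n = 9
Step 3: Using the exclusive quartile method:
  Q1 = 13.5
  Q2 (median) = 28
  Q3 = 42
  IQR = Q3 - Q1 = 42 - 13.5 = 28.5
Step 4: Q1 = 13.5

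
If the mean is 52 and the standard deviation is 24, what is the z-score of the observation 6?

-1.9167

Step 1: Recall the z-score formula: z = (x - mu) / sigma
Step 2: Substitute values: z = (6 - 52) / 24
Step 3: z = -46 / 24 = -1.9167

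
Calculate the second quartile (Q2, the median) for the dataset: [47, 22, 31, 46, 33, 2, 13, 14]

26.5

Step 1: Sort the data: [2, 13, 14, 22, 31, 33, 46, 47]
Step 2: n = 8
Step 3: Q2 is the median. Since n is even, it is the average of the values at positions 4 and 5:
  Q2 = (22 + 31) / 2 = 26.5
Step 4: Q2 = 26.5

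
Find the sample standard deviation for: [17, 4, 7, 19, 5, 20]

7.4297

Step 1: Compute the mean: 12
Step 2: Sum of squared deviations from the mean: 276
Step 3: Sample variance = 276 / 5 = 55.2
Step 4: Standard deviation = sqrt(55.2) = 7.4297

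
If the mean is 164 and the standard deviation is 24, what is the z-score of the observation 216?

2.1667

Step 1: Recall the z-score formula: z = (x - mu) / sigma
Step 2: Substitute values: z = (216 - 164) / 24
Step 3: z = 52 / 24 = 2.1667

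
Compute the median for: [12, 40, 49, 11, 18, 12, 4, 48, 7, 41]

15

Step 1: Sort the data in ascending order: [4, 7, 11, 12, 12, 18, 40, 41, 48, 49]
Step 2: The number of values is n = 10.
Step 3: Since n is even, the median is the average of positions 5 and 6:
  Median = (12 + 18) / 2 = 15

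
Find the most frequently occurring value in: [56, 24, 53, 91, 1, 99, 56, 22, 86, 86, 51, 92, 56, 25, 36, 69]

56

Step 1: Count the frequency of each value:
  1: appears 1 time(s)
  22: appears 1 time(s)
  24: appears 1 time(s)
  25: appears 1 time(s)
  36: appears 1 time(s)
  51: appears 1 time(s)
  53: appears 1 time(s)
  56: appears 3 time(s)
  69: appears 1 time(s)
  86: appears 2 time(s)
  91: appears 1 time(s)
  92: appears 1 time(s)
  99: appears 1 time(s)
Step 2: The value 56 appears most frequently (3 times).
Step 3: Mode = 56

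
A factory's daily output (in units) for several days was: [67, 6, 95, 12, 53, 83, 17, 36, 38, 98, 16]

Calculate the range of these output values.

92

Step 1: Identify the maximum value: max = 98
Step 2: Identify the minimum value: min = 6
Step 3: Range = max - min = 98 - 6 = 92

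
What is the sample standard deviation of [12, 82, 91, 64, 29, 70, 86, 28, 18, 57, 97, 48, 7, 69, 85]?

30.6016

Step 1: Compute the mean: 56.2
Step 2: Sum of squared deviations from the mean: 13110.4
Step 3: Sample variance = 13110.4 / 14 = 936.4571
Step 4: Standard deviation = sqrt(936.4571) = 30.6016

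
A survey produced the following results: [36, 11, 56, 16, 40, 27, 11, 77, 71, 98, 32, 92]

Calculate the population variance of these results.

877.5208

Step 1: Compute the mean: (36 + 11 + 56 + 16 + 40 + 27 + 11 + 77 + 71 + 98 + 32 + 92) / 12 = 47.25
Step 2: Compute squared deviations from the mean:
  (36 - 47.25)^2 = 126.5625
  (11 - 47.25)^2 = 1314.0625
  (56 - 47.25)^2 = 76.5625
  (16 - 47.25)^2 = 976.5625
  (40 - 47.25)^2 = 52.5625
  (27 - 47.25)^2 = 410.0625
  (11 - 47.25)^2 = 1314.0625
  (77 - 47.25)^2 = 885.0625
  (71 - 47.25)^2 = 564.0625
  (98 - 47.25)^2 = 2575.5625
  (32 - 47.25)^2 = 232.5625
  (92 - 47.25)^2 = 2002.5625
Step 3: Sum of squared deviations = 10530.25
Step 4: Population variance = 10530.25 / 12 = 877.5208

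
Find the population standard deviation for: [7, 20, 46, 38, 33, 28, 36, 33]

11.2187

Step 1: Compute the mean: 30.125
Step 2: Sum of squared deviations from the mean: 1006.875
Step 3: Population variance = 1006.875 / 8 = 125.8594
Step 4: Standard deviation = sqrt(125.8594) = 11.2187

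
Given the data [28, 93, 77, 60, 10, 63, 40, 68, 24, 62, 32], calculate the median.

60

Step 1: Sort the data in ascending order: [10, 24, 28, 32, 40, 60, 62, 63, 68, 77, 93]
Step 2: The number of values is n = 11.
Step 3: Since n is odd, the median is the middle value at position 6: 60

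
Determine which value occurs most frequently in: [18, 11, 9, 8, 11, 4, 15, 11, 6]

11

Step 1: Count the frequency of each value:
  4: appears 1 time(s)
  6: appears 1 time(s)
  8: appears 1 time(s)
  9: appears 1 time(s)
  11: appears 3 time(s)
  15: appears 1 time(s)
  18: appears 1 time(s)
Step 2: The value 11 appears most frequently (3 times).
Step 3: Mode = 11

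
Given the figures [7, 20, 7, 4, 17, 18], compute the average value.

12.1667

Step 1: Sum all values: 7 + 20 + 7 + 4 + 17 + 18 = 73
Step 2: Count the number of values: n = 6
Step 3: Mean = sum / n = 73 / 6 = 12.1667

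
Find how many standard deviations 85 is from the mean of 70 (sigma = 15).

1

Step 1: Recall the z-score formula: z = (x - mu) / sigma
Step 2: Substitute values: z = (85 - 70) / 15
Step 3: z = 15 / 15 = 1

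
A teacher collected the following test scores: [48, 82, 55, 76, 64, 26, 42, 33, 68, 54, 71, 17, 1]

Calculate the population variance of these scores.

547.0769

Step 1: Compute the mean: (48 + 82 + 55 + 76 + 64 + 26 + 42 + 33 + 68 + 54 + 71 + 17 + 1) / 13 = 49
Step 2: Compute squared deviations from the mean:
  (48 - 49)^2 = 1
  (82 - 49)^2 = 1089
  (55 - 49)^2 = 36
  (76 - 49)^2 = 729
  (64 - 49)^2 = 225
  (26 - 49)^2 = 529
  (42 - 49)^2 = 49
  (33 - 49)^2 = 256
  (68 - 49)^2 = 361
  (54 - 49)^2 = 25
  (71 - 49)^2 = 484
  (17 - 49)^2 = 1024
  (1 - 49)^2 = 2304
Step 3: Sum of squared deviations = 7112
Step 4: Population variance = 7112 / 13 = 547.0769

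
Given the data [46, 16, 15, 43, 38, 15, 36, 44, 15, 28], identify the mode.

15

Step 1: Count the frequency of each value:
  15: appears 3 time(s)
  16: appears 1 time(s)
  28: appears 1 time(s)
  36: appears 1 time(s)
  38: appears 1 time(s)
  43: appears 1 time(s)
  44: appears 1 time(s)
  46: appears 1 time(s)
Step 2: The value 15 appears most frequently (3 times).
Step 3: Mode = 15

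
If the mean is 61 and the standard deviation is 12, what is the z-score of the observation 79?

1.5

Step 1: Recall the z-score formula: z = (x - mu) / sigma
Step 2: Substitute values: z = (79 - 61) / 12
Step 3: z = 18 / 12 = 1.5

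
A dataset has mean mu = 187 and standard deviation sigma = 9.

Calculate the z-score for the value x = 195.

0.8889

Step 1: Recall the z-score formula: z = (x - mu) / sigma
Step 2: Substitute values: z = (195 - 187) / 9
Step 3: z = 8 / 9 = 0.8889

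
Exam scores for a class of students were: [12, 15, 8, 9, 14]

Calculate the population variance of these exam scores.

7.44

Step 1: Compute the mean: (12 + 15 + 8 + 9 + 14) / 5 = 11.6
Step 2: Compute squared deviations from the mean:
  (12 - 11.6)^2 = 0.16
  (15 - 11.6)^2 = 11.56
  (8 - 11.6)^2 = 12.96
  (9 - 11.6)^2 = 6.76
  (14 - 11.6)^2 = 5.76
Step 3: Sum of squared deviations = 37.2
Step 4: Population variance = 37.2 / 5 = 7.44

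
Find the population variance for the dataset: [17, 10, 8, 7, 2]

23.76

Step 1: Compute the mean: (17 + 10 + 8 + 7 + 2) / 5 = 8.8
Step 2: Compute squared deviations from the mean:
  (17 - 8.8)^2 = 67.24
  (10 - 8.8)^2 = 1.44
  (8 - 8.8)^2 = 0.64
  (7 - 8.8)^2 = 3.24
  (2 - 8.8)^2 = 46.24
Step 3: Sum of squared deviations = 118.8
Step 4: Population variance = 118.8 / 5 = 23.76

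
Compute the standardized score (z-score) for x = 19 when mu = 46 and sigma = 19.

-1.4211

Step 1: Recall the z-score formula: z = (x - mu) / sigma
Step 2: Substitute values: z = (19 - 46) / 19
Step 3: z = -27 / 19 = -1.4211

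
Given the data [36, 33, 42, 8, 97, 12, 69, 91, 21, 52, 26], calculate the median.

36

Step 1: Sort the data in ascending order: [8, 12, 21, 26, 33, 36, 42, 52, 69, 91, 97]
Step 2: The number of values is n = 11.
Step 3: Since n is odd, the median is the middle value at position 6: 36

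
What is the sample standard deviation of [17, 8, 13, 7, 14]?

4.2071

Step 1: Compute the mean: 11.8
Step 2: Sum of squared deviations from the mean: 70.8
Step 3: Sample variance = 70.8 / 4 = 17.7
Step 4: Standard deviation = sqrt(17.7) = 4.2071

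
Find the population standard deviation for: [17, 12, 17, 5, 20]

5.2688

Step 1: Compute the mean: 14.2
Step 2: Sum of squared deviations from the mean: 138.8
Step 3: Population variance = 138.8 / 5 = 27.76
Step 4: Standard deviation = sqrt(27.76) = 5.2688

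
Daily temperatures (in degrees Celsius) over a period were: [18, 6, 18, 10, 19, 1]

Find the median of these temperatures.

14

Step 1: Sort the data in ascending order: [1, 6, 10, 18, 18, 19]
Step 2: The number of values is n = 6.
Step 3: Since n is even, the median is the average of positions 3 and 4:
  Median = (10 + 18) / 2 = 14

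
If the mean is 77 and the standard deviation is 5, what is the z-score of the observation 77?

0

Step 1: Recall the z-score formula: z = (x - mu) / sigma
Step 2: Substitute values: z = (77 - 77) / 5
Step 3: z = 0 / 5 = 0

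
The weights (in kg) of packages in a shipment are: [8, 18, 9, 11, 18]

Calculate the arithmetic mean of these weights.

12.8

Step 1: Sum all values: 8 + 18 + 9 + 11 + 18 = 64
Step 2: Count the number of values: n = 5
Step 3: Mean = sum / n = 64 / 5 = 12.8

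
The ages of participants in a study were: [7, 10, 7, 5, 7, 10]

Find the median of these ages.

7

Step 1: Sort the data in ascending order: [5, 7, 7, 7, 10, 10]
Step 2: The number of values is n = 6.
Step 3: Since n is even, the median is the average of positions 3 and 4:
  Median = (7 + 7) / 2 = 7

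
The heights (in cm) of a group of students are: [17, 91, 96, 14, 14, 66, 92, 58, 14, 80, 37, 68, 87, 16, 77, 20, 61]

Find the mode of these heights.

14

Step 1: Count the frequency of each value:
  14: appears 3 time(s)
  16: appears 1 time(s)
  17: appears 1 time(s)
  20: appears 1 time(s)
  37: appears 1 time(s)
  58: appears 1 time(s)
  61: appears 1 time(s)
  66: appears 1 time(s)
  68: appears 1 time(s)
  77: appears 1 time(s)
  80: appears 1 time(s)
  87: appears 1 time(s)
  91: appears 1 time(s)
  92: appears 1 time(s)
  96: appears 1 time(s)
Step 2: The value 14 appears most frequently (3 times).
Step 3: Mode = 14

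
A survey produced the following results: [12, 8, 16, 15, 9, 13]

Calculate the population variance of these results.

8.4722

Step 1: Compute the mean: (12 + 8 + 16 + 15 + 9 + 13) / 6 = 12.1667
Step 2: Compute squared deviations from the mean:
  (12 - 12.1667)^2 = 0.0278
  (8 - 12.1667)^2 = 17.3611
  (16 - 12.1667)^2 = 14.6944
  (15 - 12.1667)^2 = 8.0278
  (9 - 12.1667)^2 = 10.0278
  (13 - 12.1667)^2 = 0.6944
Step 3: Sum of squared deviations = 50.8333
Step 4: Population variance = 50.8333 / 6 = 8.4722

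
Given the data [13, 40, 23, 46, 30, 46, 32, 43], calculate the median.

36

Step 1: Sort the data in ascending order: [13, 23, 30, 32, 40, 43, 46, 46]
Step 2: The number of values is n = 8.
Step 3: Since n is even, the median is the average of positions 4 and 5:
  Median = (32 + 40) / 2 = 36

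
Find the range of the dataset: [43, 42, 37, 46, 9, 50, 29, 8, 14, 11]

42

Step 1: Identify the maximum value: max = 50
Step 2: Identify the minimum value: min = 8
Step 3: Range = max - min = 50 - 8 = 42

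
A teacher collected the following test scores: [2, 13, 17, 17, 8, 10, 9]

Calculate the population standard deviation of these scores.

4.9405

Step 1: Compute the mean: 10.8571
Step 2: Sum of squared deviations from the mean: 170.8571
Step 3: Population variance = 170.8571 / 7 = 24.4082
Step 4: Standard deviation = sqrt(24.4082) = 4.9405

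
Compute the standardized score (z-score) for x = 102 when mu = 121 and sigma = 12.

-1.5833

Step 1: Recall the z-score formula: z = (x - mu) / sigma
Step 2: Substitute values: z = (102 - 121) / 12
Step 3: z = -19 / 12 = -1.5833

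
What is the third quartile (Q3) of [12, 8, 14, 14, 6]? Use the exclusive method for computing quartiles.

14

Step 1: Sort the data: [6, 8, 12, 14, 14]
Step 2: n = 5
Step 3: Using the exclusive quartile method:
  Q1 = 7
  Q2 (median) = 12
  Q3 = 14
  IQR = Q3 - Q1 = 14 - 7 = 7
Step 4: Q3 = 14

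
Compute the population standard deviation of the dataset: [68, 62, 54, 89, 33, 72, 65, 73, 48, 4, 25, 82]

23.8611

Step 1: Compute the mean: 56.25
Step 2: Sum of squared deviations from the mean: 6832.25
Step 3: Population variance = 6832.25 / 12 = 569.3542
Step 4: Standard deviation = sqrt(569.3542) = 23.8611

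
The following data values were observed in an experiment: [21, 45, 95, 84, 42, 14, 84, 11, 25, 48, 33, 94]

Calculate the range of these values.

84

Step 1: Identify the maximum value: max = 95
Step 2: Identify the minimum value: min = 11
Step 3: Range = max - min = 95 - 11 = 84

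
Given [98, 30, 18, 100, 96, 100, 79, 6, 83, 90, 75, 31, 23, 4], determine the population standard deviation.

36.7205

Step 1: Compute the mean: 59.5
Step 2: Sum of squared deviations from the mean: 18877.5
Step 3: Population variance = 18877.5 / 14 = 1348.3929
Step 4: Standard deviation = sqrt(1348.3929) = 36.7205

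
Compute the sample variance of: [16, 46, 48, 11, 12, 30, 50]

309.9524

Step 1: Compute the mean: (16 + 46 + 48 + 11 + 12 + 30 + 50) / 7 = 30.4286
Step 2: Compute squared deviations from the mean:
  (16 - 30.4286)^2 = 208.1837
  (46 - 30.4286)^2 = 242.4694
  (48 - 30.4286)^2 = 308.7551
  (11 - 30.4286)^2 = 377.4694
  (12 - 30.4286)^2 = 339.6122
  (30 - 30.4286)^2 = 0.1837
  (50 - 30.4286)^2 = 383.0408
Step 3: Sum of squared deviations = 1859.7143
Step 4: Sample variance = 1859.7143 / 6 = 309.9524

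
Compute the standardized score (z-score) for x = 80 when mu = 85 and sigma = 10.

-0.5

Step 1: Recall the z-score formula: z = (x - mu) / sigma
Step 2: Substitute values: z = (80 - 85) / 10
Step 3: z = -5 / 10 = -0.5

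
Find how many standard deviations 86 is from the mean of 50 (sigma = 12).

3

Step 1: Recall the z-score formula: z = (x - mu) / sigma
Step 2: Substitute values: z = (86 - 50) / 12
Step 3: z = 36 / 12 = 3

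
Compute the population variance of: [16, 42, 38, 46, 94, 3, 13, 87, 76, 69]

927.44

Step 1: Compute the mean: (16 + 42 + 38 + 46 + 94 + 3 + 13 + 87 + 76 + 69) / 10 = 48.4
Step 2: Compute squared deviations from the mean:
  (16 - 48.4)^2 = 1049.76
  (42 - 48.4)^2 = 40.96
  (38 - 48.4)^2 = 108.16
  (46 - 48.4)^2 = 5.76
  (94 - 48.4)^2 = 2079.36
  (3 - 48.4)^2 = 2061.16
  (13 - 48.4)^2 = 1253.16
  (87 - 48.4)^2 = 1489.96
  (76 - 48.4)^2 = 761.76
  (69 - 48.4)^2 = 424.36
Step 3: Sum of squared deviations = 9274.4
Step 4: Population variance = 9274.4 / 10 = 927.44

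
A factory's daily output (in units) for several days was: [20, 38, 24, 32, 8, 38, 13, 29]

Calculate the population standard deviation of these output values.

10.3773

Step 1: Compute the mean: 25.25
Step 2: Sum of squared deviations from the mean: 861.5
Step 3: Population variance = 861.5 / 8 = 107.6875
Step 4: Standard deviation = sqrt(107.6875) = 10.3773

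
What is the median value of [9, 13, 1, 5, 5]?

5

Step 1: Sort the data in ascending order: [1, 5, 5, 9, 13]
Step 2: The number of values is n = 5.
Step 3: Since n is odd, the median is the middle value at position 3: 5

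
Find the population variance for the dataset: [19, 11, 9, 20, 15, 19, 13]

16.1224

Step 1: Compute the mean: (19 + 11 + 9 + 20 + 15 + 19 + 13) / 7 = 15.1429
Step 2: Compute squared deviations from the mean:
  (19 - 15.1429)^2 = 14.8776
  (11 - 15.1429)^2 = 17.1633
  (9 - 15.1429)^2 = 37.7347
  (20 - 15.1429)^2 = 23.5918
  (15 - 15.1429)^2 = 0.0204
  (19 - 15.1429)^2 = 14.8776
  (13 - 15.1429)^2 = 4.5918
Step 3: Sum of squared deviations = 112.8571
Step 4: Population variance = 112.8571 / 7 = 16.1224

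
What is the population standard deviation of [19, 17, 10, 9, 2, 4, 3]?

6.2662

Step 1: Compute the mean: 9.1429
Step 2: Sum of squared deviations from the mean: 274.8571
Step 3: Population variance = 274.8571 / 7 = 39.2653
Step 4: Standard deviation = sqrt(39.2653) = 6.2662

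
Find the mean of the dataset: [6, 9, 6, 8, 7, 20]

9.3333

Step 1: Sum all values: 6 + 9 + 6 + 8 + 7 + 20 = 56
Step 2: Count the number of values: n = 6
Step 3: Mean = sum / n = 56 / 6 = 9.3333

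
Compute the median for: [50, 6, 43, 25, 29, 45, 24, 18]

27

Step 1: Sort the data in ascending order: [6, 18, 24, 25, 29, 43, 45, 50]
Step 2: The number of values is n = 8.
Step 3: Since n is even, the median is the average of positions 4 and 5:
  Median = (25 + 29) / 2 = 27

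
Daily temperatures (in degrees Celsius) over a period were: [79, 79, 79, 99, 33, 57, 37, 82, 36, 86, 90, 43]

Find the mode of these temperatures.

79

Step 1: Count the frequency of each value:
  33: appears 1 time(s)
  36: appears 1 time(s)
  37: appears 1 time(s)
  43: appears 1 time(s)
  57: appears 1 time(s)
  79: appears 3 time(s)
  82: appears 1 time(s)
  86: appears 1 time(s)
  90: appears 1 time(s)
  99: appears 1 time(s)
Step 2: The value 79 appears most frequently (3 times).
Step 3: Mode = 79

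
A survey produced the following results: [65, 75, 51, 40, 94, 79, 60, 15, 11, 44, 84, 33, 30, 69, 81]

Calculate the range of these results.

83

Step 1: Identify the maximum value: max = 94
Step 2: Identify the minimum value: min = 11
Step 3: Range = max - min = 94 - 11 = 83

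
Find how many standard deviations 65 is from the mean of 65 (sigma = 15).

0

Step 1: Recall the z-score formula: z = (x - mu) / sigma
Step 2: Substitute values: z = (65 - 65) / 15
Step 3: z = 0 / 15 = 0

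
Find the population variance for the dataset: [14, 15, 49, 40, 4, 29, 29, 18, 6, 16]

189.6

Step 1: Compute the mean: (14 + 15 + 49 + 40 + 4 + 29 + 29 + 18 + 6 + 16) / 10 = 22
Step 2: Compute squared deviations from the mean:
  (14 - 22)^2 = 64
  (15 - 22)^2 = 49
  (49 - 22)^2 = 729
  (40 - 22)^2 = 324
  (4 - 22)^2 = 324
  (29 - 22)^2 = 49
  (29 - 22)^2 = 49
  (18 - 22)^2 = 16
  (6 - 22)^2 = 256
  (16 - 22)^2 = 36
Step 3: Sum of squared deviations = 1896
Step 4: Population variance = 1896 / 10 = 189.6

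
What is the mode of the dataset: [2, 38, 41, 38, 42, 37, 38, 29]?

38

Step 1: Count the frequency of each value:
  2: appears 1 time(s)
  29: appears 1 time(s)
  37: appears 1 time(s)
  38: appears 3 time(s)
  41: appears 1 time(s)
  42: appears 1 time(s)
Step 2: The value 38 appears most frequently (3 times).
Step 3: Mode = 38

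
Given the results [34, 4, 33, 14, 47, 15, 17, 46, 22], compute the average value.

25.7778

Step 1: Sum all values: 34 + 4 + 33 + 14 + 47 + 15 + 17 + 46 + 22 = 232
Step 2: Count the number of values: n = 9
Step 3: Mean = sum / n = 232 / 9 = 25.7778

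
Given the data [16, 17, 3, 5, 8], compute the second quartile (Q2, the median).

8

Step 1: Sort the data: [3, 5, 8, 16, 17]
Step 2: n = 5
Step 3: Q2 is the median. Since n is odd, it is the middle value at position 3: 8
Step 4: Q2 = 8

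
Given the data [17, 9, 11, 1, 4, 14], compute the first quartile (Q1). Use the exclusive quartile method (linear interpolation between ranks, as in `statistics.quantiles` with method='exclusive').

3.25

Step 1: Sort the data: [1, 4, 9, 11, 14, 17]
Step 2: n = 6
Step 3: Using the exclusive quartile method:
  Q1 = 3.25
  Q2 (median) = 10
  Q3 = 14.75
  IQR = Q3 - Q1 = 14.75 - 3.25 = 11.5
Step 4: Q1 = 3.25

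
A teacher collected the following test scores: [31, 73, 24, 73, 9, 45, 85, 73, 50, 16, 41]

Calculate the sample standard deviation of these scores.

25.904

Step 1: Compute the mean: 47.2727
Step 2: Sum of squared deviations from the mean: 6710.1818
Step 3: Sample variance = 6710.1818 / 10 = 671.0182
Step 4: Standard deviation = sqrt(671.0182) = 25.904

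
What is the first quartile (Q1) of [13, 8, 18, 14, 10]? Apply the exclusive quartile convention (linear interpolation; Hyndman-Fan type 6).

9

Step 1: Sort the data: [8, 10, 13, 14, 18]
Step 2: n = 5
Step 3: Using the exclusive quartile method:
  Q1 = 9
  Q2 (median) = 13
  Q3 = 16
  IQR = Q3 - Q1 = 16 - 9 = 7
Step 4: Q1 = 9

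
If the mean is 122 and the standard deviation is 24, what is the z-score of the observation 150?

1.1667

Step 1: Recall the z-score formula: z = (x - mu) / sigma
Step 2: Substitute values: z = (150 - 122) / 24
Step 3: z = 28 / 24 = 1.1667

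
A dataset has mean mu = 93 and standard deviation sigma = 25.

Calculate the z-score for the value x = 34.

-2.36

Step 1: Recall the z-score formula: z = (x - mu) / sigma
Step 2: Substitute values: z = (34 - 93) / 25
Step 3: z = -59 / 25 = -2.36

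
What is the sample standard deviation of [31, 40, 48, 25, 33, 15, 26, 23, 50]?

11.726

Step 1: Compute the mean: 32.3333
Step 2: Sum of squared deviations from the mean: 1100
Step 3: Sample variance = 1100 / 8 = 137.5
Step 4: Standard deviation = sqrt(137.5) = 11.726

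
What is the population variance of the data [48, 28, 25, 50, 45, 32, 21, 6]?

201.3594

Step 1: Compute the mean: (48 + 28 + 25 + 50 + 45 + 32 + 21 + 6) / 8 = 31.875
Step 2: Compute squared deviations from the mean:
  (48 - 31.875)^2 = 260.0156
  (28 - 31.875)^2 = 15.0156
  (25 - 31.875)^2 = 47.2656
  (50 - 31.875)^2 = 328.5156
  (45 - 31.875)^2 = 172.2656
  (32 - 31.875)^2 = 0.0156
  (21 - 31.875)^2 = 118.2656
  (6 - 31.875)^2 = 669.5156
Step 3: Sum of squared deviations = 1610.875
Step 4: Population variance = 1610.875 / 8 = 201.3594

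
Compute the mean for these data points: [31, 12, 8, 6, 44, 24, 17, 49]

23.875

Step 1: Sum all values: 31 + 12 + 8 + 6 + 44 + 24 + 17 + 49 = 191
Step 2: Count the number of values: n = 8
Step 3: Mean = sum / n = 191 / 8 = 23.875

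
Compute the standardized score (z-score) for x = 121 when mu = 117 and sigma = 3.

1.3333

Step 1: Recall the z-score formula: z = (x - mu) / sigma
Step 2: Substitute values: z = (121 - 117) / 3
Step 3: z = 4 / 3 = 1.3333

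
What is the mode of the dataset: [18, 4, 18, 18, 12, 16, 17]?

18

Step 1: Count the frequency of each value:
  4: appears 1 time(s)
  12: appears 1 time(s)
  16: appears 1 time(s)
  17: appears 1 time(s)
  18: appears 3 time(s)
Step 2: The value 18 appears most frequently (3 times).
Step 3: Mode = 18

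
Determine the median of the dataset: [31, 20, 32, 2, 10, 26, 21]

21

Step 1: Sort the data in ascending order: [2, 10, 20, 21, 26, 31, 32]
Step 2: The number of values is n = 7.
Step 3: Since n is odd, the median is the middle value at position 4: 21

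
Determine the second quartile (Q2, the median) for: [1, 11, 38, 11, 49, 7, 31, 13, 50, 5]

12

Step 1: Sort the data: [1, 5, 7, 11, 11, 13, 31, 38, 49, 50]
Step 2: n = 10
Step 3: Q2 is the median. Since n is even, it is the average of the values at positions 5 and 6:
  Q2 = (11 + 13) / 2 = 12
Step 4: Q2 = 12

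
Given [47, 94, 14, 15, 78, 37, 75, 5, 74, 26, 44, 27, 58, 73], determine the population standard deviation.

27.1257

Step 1: Compute the mean: 47.6429
Step 2: Sum of squared deviations from the mean: 10301.2143
Step 3: Population variance = 10301.2143 / 14 = 735.801
Step 4: Standard deviation = sqrt(735.801) = 27.1257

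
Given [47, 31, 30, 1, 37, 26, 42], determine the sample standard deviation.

14.9316

Step 1: Compute the mean: 30.5714
Step 2: Sum of squared deviations from the mean: 1337.7143
Step 3: Sample variance = 1337.7143 / 6 = 222.9524
Step 4: Standard deviation = sqrt(222.9524) = 14.9316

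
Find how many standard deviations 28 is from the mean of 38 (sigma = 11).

-0.9091

Step 1: Recall the z-score formula: z = (x - mu) / sigma
Step 2: Substitute values: z = (28 - 38) / 11
Step 3: z = -10 / 11 = -0.9091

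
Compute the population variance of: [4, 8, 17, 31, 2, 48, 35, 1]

274.9375

Step 1: Compute the mean: (4 + 8 + 17 + 31 + 2 + 48 + 35 + 1) / 8 = 18.25
Step 2: Compute squared deviations from the mean:
  (4 - 18.25)^2 = 203.0625
  (8 - 18.25)^2 = 105.0625
  (17 - 18.25)^2 = 1.5625
  (31 - 18.25)^2 = 162.5625
  (2 - 18.25)^2 = 264.0625
  (48 - 18.25)^2 = 885.0625
  (35 - 18.25)^2 = 280.5625
  (1 - 18.25)^2 = 297.5625
Step 3: Sum of squared deviations = 2199.5
Step 4: Population variance = 2199.5 / 8 = 274.9375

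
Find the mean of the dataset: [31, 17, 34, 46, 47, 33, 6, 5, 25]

27.1111

Step 1: Sum all values: 31 + 17 + 34 + 46 + 47 + 33 + 6 + 5 + 25 = 244
Step 2: Count the number of values: n = 9
Step 3: Mean = sum / n = 244 / 9 = 27.1111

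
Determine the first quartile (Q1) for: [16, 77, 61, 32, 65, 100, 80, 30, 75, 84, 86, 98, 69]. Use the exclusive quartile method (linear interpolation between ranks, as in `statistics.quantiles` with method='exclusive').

46.5

Step 1: Sort the data: [16, 30, 32, 61, 65, 69, 75, 77, 80, 84, 86, 98, 100]
Step 2: n = 13
Step 3: Using the exclusive quartile method:
  Q1 = 46.5
  Q2 (median) = 75
  Q3 = 85
  IQR = Q3 - Q1 = 85 - 46.5 = 38.5
Step 4: Q1 = 46.5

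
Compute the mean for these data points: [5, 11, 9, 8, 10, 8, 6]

8.1429

Step 1: Sum all values: 5 + 11 + 9 + 8 + 10 + 8 + 6 = 57
Step 2: Count the number of values: n = 7
Step 3: Mean = sum / n = 57 / 7 = 8.1429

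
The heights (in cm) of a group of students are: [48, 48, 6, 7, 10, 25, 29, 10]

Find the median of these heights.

17.5

Step 1: Sort the data in ascending order: [6, 7, 10, 10, 25, 29, 48, 48]
Step 2: The number of values is n = 8.
Step 3: Since n is even, the median is the average of positions 4 and 5:
  Median = (10 + 25) / 2 = 17.5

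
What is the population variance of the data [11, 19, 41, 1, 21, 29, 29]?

147.102

Step 1: Compute the mean: (11 + 19 + 41 + 1 + 21 + 29 + 29) / 7 = 21.5714
Step 2: Compute squared deviations from the mean:
  (11 - 21.5714)^2 = 111.7551
  (19 - 21.5714)^2 = 6.6122
  (41 - 21.5714)^2 = 377.4694
  (1 - 21.5714)^2 = 423.1837
  (21 - 21.5714)^2 = 0.3265
  (29 - 21.5714)^2 = 55.1837
  (29 - 21.5714)^2 = 55.1837
Step 3: Sum of squared deviations = 1029.7143
Step 4: Population variance = 1029.7143 / 7 = 147.102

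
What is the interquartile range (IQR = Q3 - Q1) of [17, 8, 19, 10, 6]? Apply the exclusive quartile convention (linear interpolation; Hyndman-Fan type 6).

11

Step 1: Sort the data: [6, 8, 10, 17, 19]
Step 2: n = 5
Step 3: Using the exclusive quartile method:
  Q1 = 7
  Q2 (median) = 10
  Q3 = 18
  IQR = Q3 - Q1 = 18 - 7 = 11
Step 4: IQR = 11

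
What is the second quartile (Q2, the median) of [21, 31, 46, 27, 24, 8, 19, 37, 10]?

24

Step 1: Sort the data: [8, 10, 19, 21, 24, 27, 31, 37, 46]
Step 2: n = 9
Step 3: Q2 is the median. Since n is odd, it is the middle value at position 5: 24
Step 4: Q2 = 24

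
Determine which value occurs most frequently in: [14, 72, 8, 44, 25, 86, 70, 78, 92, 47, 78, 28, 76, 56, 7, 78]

78

Step 1: Count the frequency of each value:
  7: appears 1 time(s)
  8: appears 1 time(s)
  14: appears 1 time(s)
  25: appears 1 time(s)
  28: appears 1 time(s)
  44: appears 1 time(s)
  47: appears 1 time(s)
  56: appears 1 time(s)
  70: appears 1 time(s)
  72: appears 1 time(s)
  76: appears 1 time(s)
  78: appears 3 time(s)
  86: appears 1 time(s)
  92: appears 1 time(s)
Step 2: The value 78 appears most frequently (3 times).
Step 3: Mode = 78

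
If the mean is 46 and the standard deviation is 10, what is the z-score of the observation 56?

1

Step 1: Recall the z-score formula: z = (x - mu) / sigma
Step 2: Substitute values: z = (56 - 46) / 10
Step 3: z = 10 / 10 = 1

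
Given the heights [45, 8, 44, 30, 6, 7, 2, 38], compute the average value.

22.5

Step 1: Sum all values: 45 + 8 + 44 + 30 + 6 + 7 + 2 + 38 = 180
Step 2: Count the number of values: n = 8
Step 3: Mean = sum / n = 180 / 8 = 22.5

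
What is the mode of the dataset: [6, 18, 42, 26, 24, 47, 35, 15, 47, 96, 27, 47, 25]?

47

Step 1: Count the frequency of each value:
  6: appears 1 time(s)
  15: appears 1 time(s)
  18: appears 1 time(s)
  24: appears 1 time(s)
  25: appears 1 time(s)
  26: appears 1 time(s)
  27: appears 1 time(s)
  35: appears 1 time(s)
  42: appears 1 time(s)
  47: appears 3 time(s)
  96: appears 1 time(s)
Step 2: The value 47 appears most frequently (3 times).
Step 3: Mode = 47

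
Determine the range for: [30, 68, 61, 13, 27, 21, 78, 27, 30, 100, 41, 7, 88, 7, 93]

93

Step 1: Identify the maximum value: max = 100
Step 2: Identify the minimum value: min = 7
Step 3: Range = max - min = 100 - 7 = 93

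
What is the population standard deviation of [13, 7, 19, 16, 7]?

4.8

Step 1: Compute the mean: 12.4
Step 2: Sum of squared deviations from the mean: 115.2
Step 3: Population variance = 115.2 / 5 = 23.04
Step 4: Standard deviation = sqrt(23.04) = 4.8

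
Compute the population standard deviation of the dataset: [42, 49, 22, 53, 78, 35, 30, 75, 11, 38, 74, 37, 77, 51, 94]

23.0231

Step 1: Compute the mean: 51.0667
Step 2: Sum of squared deviations from the mean: 7950.9333
Step 3: Population variance = 7950.9333 / 15 = 530.0622
Step 4: Standard deviation = sqrt(530.0622) = 23.0231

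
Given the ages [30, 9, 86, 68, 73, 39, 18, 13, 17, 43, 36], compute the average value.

39.2727

Step 1: Sum all values: 30 + 9 + 86 + 68 + 73 + 39 + 18 + 13 + 17 + 43 + 36 = 432
Step 2: Count the number of values: n = 11
Step 3: Mean = sum / n = 432 / 11 = 39.2727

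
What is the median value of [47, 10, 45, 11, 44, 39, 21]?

39

Step 1: Sort the data in ascending order: [10, 11, 21, 39, 44, 45, 47]
Step 2: The number of values is n = 7.
Step 3: Since n is odd, the median is the middle value at position 4: 39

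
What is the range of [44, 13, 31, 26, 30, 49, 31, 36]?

36

Step 1: Identify the maximum value: max = 49
Step 2: Identify the minimum value: min = 13
Step 3: Range = max - min = 49 - 13 = 36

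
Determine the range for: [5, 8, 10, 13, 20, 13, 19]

15

Step 1: Identify the maximum value: max = 20
Step 2: Identify the minimum value: min = 5
Step 3: Range = max - min = 20 - 5 = 15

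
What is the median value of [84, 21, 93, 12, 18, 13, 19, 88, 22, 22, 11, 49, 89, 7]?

21.5

Step 1: Sort the data in ascending order: [7, 11, 12, 13, 18, 19, 21, 22, 22, 49, 84, 88, 89, 93]
Step 2: The number of values is n = 14.
Step 3: Since n is even, the median is the average of positions 7 and 8:
  Median = (21 + 22) / 2 = 21.5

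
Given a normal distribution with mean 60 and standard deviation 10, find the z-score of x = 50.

-1

Step 1: Recall the z-score formula: z = (x - mu) / sigma
Step 2: Substitute values: z = (50 - 60) / 10
Step 3: z = -10 / 10 = -1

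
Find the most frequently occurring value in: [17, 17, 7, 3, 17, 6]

17

Step 1: Count the frequency of each value:
  3: appears 1 time(s)
  6: appears 1 time(s)
  7: appears 1 time(s)
  17: appears 3 time(s)
Step 2: The value 17 appears most frequently (3 times).
Step 3: Mode = 17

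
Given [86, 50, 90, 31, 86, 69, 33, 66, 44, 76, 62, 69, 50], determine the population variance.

358.2485

Step 1: Compute the mean: (86 + 50 + 90 + 31 + 86 + 69 + 33 + 66 + 44 + 76 + 62 + 69 + 50) / 13 = 62.4615
Step 2: Compute squared deviations from the mean:
  (86 - 62.4615)^2 = 554.0592
  (50 - 62.4615)^2 = 155.2899
  (90 - 62.4615)^2 = 758.3669
  (31 - 62.4615)^2 = 989.8284
  (86 - 62.4615)^2 = 554.0592
  (69 - 62.4615)^2 = 42.7515
  (33 - 62.4615)^2 = 867.9822
  (66 - 62.4615)^2 = 12.5207
  (44 - 62.4615)^2 = 340.8284
  (76 - 62.4615)^2 = 183.2899
  (62 - 62.4615)^2 = 0.213
  (69 - 62.4615)^2 = 42.7515
  (50 - 62.4615)^2 = 155.2899
Step 3: Sum of squared deviations = 4657.2308
Step 4: Population variance = 4657.2308 / 13 = 358.2485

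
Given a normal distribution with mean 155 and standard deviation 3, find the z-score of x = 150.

-1.6667

Step 1: Recall the z-score formula: z = (x - mu) / sigma
Step 2: Substitute values: z = (150 - 155) / 3
Step 3: z = -5 / 3 = -1.6667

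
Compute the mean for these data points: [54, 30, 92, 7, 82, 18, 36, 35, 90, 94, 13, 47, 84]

52.4615

Step 1: Sum all values: 54 + 30 + 92 + 7 + 82 + 18 + 36 + 35 + 90 + 94 + 13 + 47 + 84 = 682
Step 2: Count the number of values: n = 13
Step 3: Mean = sum / n = 682 / 13 = 52.4615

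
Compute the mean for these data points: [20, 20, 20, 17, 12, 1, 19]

15.5714

Step 1: Sum all values: 20 + 20 + 20 + 17 + 12 + 1 + 19 = 109
Step 2: Count the number of values: n = 7
Step 3: Mean = sum / n = 109 / 7 = 15.5714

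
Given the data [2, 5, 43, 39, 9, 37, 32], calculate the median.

32

Step 1: Sort the data in ascending order: [2, 5, 9, 32, 37, 39, 43]
Step 2: The number of values is n = 7.
Step 3: Since n is odd, the median is the middle value at position 4: 32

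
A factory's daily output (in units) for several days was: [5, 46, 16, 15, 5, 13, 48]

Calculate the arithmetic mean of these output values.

21.1429

Step 1: Sum all values: 5 + 46 + 16 + 15 + 5 + 13 + 48 = 148
Step 2: Count the number of values: n = 7
Step 3: Mean = sum / n = 148 / 7 = 21.1429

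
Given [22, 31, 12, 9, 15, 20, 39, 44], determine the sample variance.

163.4286

Step 1: Compute the mean: (22 + 31 + 12 + 9 + 15 + 20 + 39 + 44) / 8 = 24
Step 2: Compute squared deviations from the mean:
  (22 - 24)^2 = 4
  (31 - 24)^2 = 49
  (12 - 24)^2 = 144
  (9 - 24)^2 = 225
  (15 - 24)^2 = 81
  (20 - 24)^2 = 16
  (39 - 24)^2 = 225
  (44 - 24)^2 = 400
Step 3: Sum of squared deviations = 1144
Step 4: Sample variance = 1144 / 7 = 163.4286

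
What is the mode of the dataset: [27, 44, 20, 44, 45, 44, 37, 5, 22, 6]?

44

Step 1: Count the frequency of each value:
  5: appears 1 time(s)
  6: appears 1 time(s)
  20: appears 1 time(s)
  22: appears 1 time(s)
  27: appears 1 time(s)
  37: appears 1 time(s)
  44: appears 3 time(s)
  45: appears 1 time(s)
Step 2: The value 44 appears most frequently (3 times).
Step 3: Mode = 44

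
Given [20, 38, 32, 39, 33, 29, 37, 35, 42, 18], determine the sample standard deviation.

7.9449

Step 1: Compute the mean: 32.3
Step 2: Sum of squared deviations from the mean: 568.1
Step 3: Sample variance = 568.1 / 9 = 63.1222
Step 4: Standard deviation = sqrt(63.1222) = 7.9449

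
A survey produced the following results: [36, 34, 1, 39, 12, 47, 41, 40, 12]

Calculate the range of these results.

46

Step 1: Identify the maximum value: max = 47
Step 2: Identify the minimum value: min = 1
Step 3: Range = max - min = 47 - 1 = 46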